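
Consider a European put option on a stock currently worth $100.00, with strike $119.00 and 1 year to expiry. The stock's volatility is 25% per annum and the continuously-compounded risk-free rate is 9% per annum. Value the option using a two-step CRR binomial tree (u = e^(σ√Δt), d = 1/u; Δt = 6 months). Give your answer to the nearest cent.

CRR parameters: u = e^(σ√Δt) = e^(0.25·√0.5) = 1.1934, d = 1/u = 0.8380
Per-period rate: rΔt = 0.09·0.5 = 0.045, so R = e^0.045 = 1.0460
Risk-neutral probability p = (e^0.045 − 0.8380)/(1.1934 − 0.8380) = 0.2081/0.3554 = 0.5854
Terminal stock prices: S_uu = 142.4, S_ud = 100, S_dd = 70.22
Terminal payoffs (K − S): max(-23.41, 0) = 0, max(19, 0) = 19, max(48.78, 0) = 48.78
Node u (S = 119.3): V_u = e^(−0.045)·[0.5854·0.0000 + 0.4146·19.0000] = 7.5302
Node d (S = 83.8): V_d = e^(−0.045)·[0.5854·19.0000 + 0.4146·48.7811] = 29.9670
Node 0 (S = 100): V_0 = e^(−0.045)·[0.5854·7.5302 + 0.4146·29.9670] = 16.0912

$16.09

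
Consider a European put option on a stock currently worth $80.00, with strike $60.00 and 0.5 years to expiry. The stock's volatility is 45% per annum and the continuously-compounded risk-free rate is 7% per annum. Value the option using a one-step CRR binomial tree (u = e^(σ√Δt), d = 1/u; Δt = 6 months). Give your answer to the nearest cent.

CRR parameters: u = e^(σ√Δt) = e^(0.45·√0.5) = 1.3746, d = 1/u = 0.7275
Per-period rate: rΔt = 0.07·0.5 = 0.035, so R = e^0.035 = 1.0356
Risk-neutral probability p = (e^0.035 − 0.7275)/(1.3746 − 0.7275) = 0.3082/0.6472 = 0.4762
Terminal stock prices: S_u = 110, S_d = 58.2
Terminal payoffs (K − S): max(-49.97, 0) = 0, max(1.803, 0) = 1.803
Node 0 (S = 80): V_0 = e^(−0.035)·[0.4762·0.0000 + 0.5238·1.8033] = 0.9122

$0.91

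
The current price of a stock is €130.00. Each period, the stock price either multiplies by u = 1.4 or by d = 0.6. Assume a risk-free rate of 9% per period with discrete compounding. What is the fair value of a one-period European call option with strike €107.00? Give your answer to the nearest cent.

€42.14

Risk-neutral probability p = (1 + 0.09 − 0.6)/(1.4 − 0.6) = 0.4900/0.8000 = 0.6125
Terminal stock prices: S_u = 182, S_d = 78
Terminal payoffs (S − K): max(75, 0) = 75, max(-29, 0) = 0
Node 0 (S = 130): V_0 = 1/1.09·[0.6125·75.0000 + 0.3875·0.0000] = 42.1445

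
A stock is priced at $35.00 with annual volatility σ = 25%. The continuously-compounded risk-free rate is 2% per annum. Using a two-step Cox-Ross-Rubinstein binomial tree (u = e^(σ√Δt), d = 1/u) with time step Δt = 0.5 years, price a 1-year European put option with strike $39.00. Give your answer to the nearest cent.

$5.72

CRR parameters: u = e^(σ√Δt) = e^(0.25·√0.5) = 1.1934, d = 1/u = 0.8380
Per-period rate: rΔt = 0.02·0.5 = 0.01, so R = e^0.01 = 1.0101
Risk-neutral probability p = (e^0.01 − 0.8380)/(1.1934 − 0.8380) = 0.1721/0.3554 = 0.4842
Terminal stock prices: S_uu = 49.84, S_ud = 35, S_dd = 24.58
Terminal payoffs (K − S): max(-10.84, 0) = 0, max(4, 0) = 4, max(14.42, 0) = 14.42
Node u (S = 41.77): V_u = e^(−0.01)·[0.4842·0.0000 + 0.5158·4.0000] = 2.0427
Node d (S = 29.33): V_d = e^(−0.01)·[0.4842·4.0000 + 0.5158·14.4234] = 9.2831
Node 0 (S = 35): V_0 = e^(−0.01)·[0.4842·2.0427 + 0.5158·9.2831] = 5.7198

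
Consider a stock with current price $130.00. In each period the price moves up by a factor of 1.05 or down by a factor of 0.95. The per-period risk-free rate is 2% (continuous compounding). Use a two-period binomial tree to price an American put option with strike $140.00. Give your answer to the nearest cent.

Risk-neutral probability p = (e^0.02 − 0.95)/(1.05 − 0.95) = 0.0702/0.1000 = 0.7020
Terminal stock prices: S_uu = 143.3, S_ud = 129.7, S_dd = 117.3
Terminal payoffs (K − S): max(-3.325, 0) = 0, max(10.33, 0) = 10.33, max(22.67, 0) = 22.67
Node u (S = 136.5): continuation = e^(−0.02)·[0.7020·0.0000 + 0.2980·10.3250] = 3.0158; exercise value = 3.5000 > continuation, so V_u = 3.5000 (exercise)
Node d (S = 123.5): continuation = e^(−0.02)·[0.7020·10.3250 + 0.2980·22.6750] = 13.7278; exercise value = 16.5000 > continuation, so V_d = 16.5000 (exercise)
Node 0 (S = 130): continuation = e^(−0.02)·[0.7020·3.5000 + 0.2980·16.5000] = 7.2278; exercise value = 10.0000 > continuation, so V_0 = 10.0000 (exercise)

$10.00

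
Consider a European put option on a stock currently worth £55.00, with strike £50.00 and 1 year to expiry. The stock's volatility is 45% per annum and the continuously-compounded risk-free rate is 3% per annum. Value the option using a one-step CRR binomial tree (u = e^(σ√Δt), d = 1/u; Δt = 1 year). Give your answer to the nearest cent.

CRR parameters: u = e^(σ√Δt) = e^(0.45·√1) = 1.5683, d = 1/u = 0.6376
Per-period rate: rΔt = 0.03·1 = 0.03, so R = e^0.03 = 1.0305
Risk-neutral probability p = (e^0.03 − 0.6376)/(1.5683 − 0.6376) = 0.3928/0.9307 = 0.4221
Terminal stock prices: S_u = 86.26, S_d = 35.07
Terminal payoffs (K − S): max(-36.26, 0) = 0, max(14.93, 0) = 14.93
Node 0 (S = 55): V_0 = e^(−0.03)·[0.4221·0.0000 + 0.5779·14.9305] = 8.3735

£8.37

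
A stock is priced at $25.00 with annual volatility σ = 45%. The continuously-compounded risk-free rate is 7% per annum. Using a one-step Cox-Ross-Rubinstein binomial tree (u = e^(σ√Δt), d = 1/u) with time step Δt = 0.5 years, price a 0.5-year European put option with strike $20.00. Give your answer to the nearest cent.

$0.92

CRR parameters: u = e^(σ√Δt) = e^(0.45·√0.5) = 1.3746, d = 1/u = 0.7275
Per-period rate: rΔt = 0.07·0.5 = 0.035, so R = e^0.035 = 1.0356
Risk-neutral probability p = (e^0.035 − 0.7275)/(1.3746 − 0.7275) = 0.3082/0.6472 = 0.4762
Terminal stock prices: S_u = 34.37, S_d = 18.19
Terminal payoffs (K − S): max(-14.37, 0) = 0, max(1.814, 0) = 1.814
Node 0 (S = 25): V_0 = e^(−0.035)·[0.4762·0.0000 + 0.5238·1.8135] = 0.9173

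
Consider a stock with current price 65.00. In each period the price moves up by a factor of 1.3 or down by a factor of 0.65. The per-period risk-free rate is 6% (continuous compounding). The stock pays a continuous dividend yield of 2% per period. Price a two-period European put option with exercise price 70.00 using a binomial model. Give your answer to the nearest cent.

12.41

Per-period risk-free factor R = e^0.06 = 1.0618; dividend-adjusted growth = e^(0.06−0.02) = 1.0408.
Risk-neutral probability p = (1.0408 − 0.65)/(1.3 − 0.65) = 0.3908/0.6500 = 0.6012
Terminal stock prices: S_uu = 109.9, S_ud = 54.93, S_dd = 27.46
Terminal payoffs (K − S): max(-39.85, 0) = 0, max(15.07, 0) = 15.07, max(42.54, 0) = 42.54
Node u (S = 84.5): V_u = e^(−0.06)·[0.6012·0.0000 + 0.3988·15.0750] = 5.6611
Node d (S = 42.25): V_d = e^(−0.06)·[0.6012·15.0750 + 0.3988·42.5375] = 24.5101
Node 0 (S = 65): V_0 = e^(−0.06)·[0.6012·5.6611 + 0.3988·24.5101] = 12.4098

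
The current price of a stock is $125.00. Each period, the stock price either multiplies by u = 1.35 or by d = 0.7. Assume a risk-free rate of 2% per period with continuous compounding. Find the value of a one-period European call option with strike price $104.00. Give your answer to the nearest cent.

Risk-neutral probability p = (e^0.02 − 0.7)/(1.35 − 0.7) = 0.3202/0.6500 = 0.4926
Terminal stock prices: S_u = 168.8, S_d = 87.5
Terminal payoffs (S − K): max(64.75, 0) = 64.75, max(-16.5, 0) = 0
Node 0 (S = 125): V_0 = e^(−0.02)·[0.4926·64.7500 + 0.5074·0.0000] = 31.2654

$31.27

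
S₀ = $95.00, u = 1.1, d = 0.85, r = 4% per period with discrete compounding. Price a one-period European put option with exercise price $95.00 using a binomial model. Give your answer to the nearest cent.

$3.29

Risk-neutral probability p = (1 + 0.04 − 0.85)/(1.1 − 0.85) = 0.1900/0.2500 = 0.7600
Terminal stock prices: S_u = 104.5, S_d = 80.75
Terminal payoffs (K − S): max(-9.5, 0) = 0, max(14.25, 0) = 14.25
Node 0 (S = 95): V_0 = 1/1.04·[0.7600·0.0000 + 0.2400·14.2500] = 3.2885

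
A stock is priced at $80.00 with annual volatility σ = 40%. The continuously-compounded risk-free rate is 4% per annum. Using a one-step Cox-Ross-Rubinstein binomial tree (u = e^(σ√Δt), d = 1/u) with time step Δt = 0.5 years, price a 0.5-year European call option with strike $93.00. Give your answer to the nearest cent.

$5.99

CRR parameters: u = e^(σ√Δt) = e^(0.4·√0.5) = 1.3269, d = 1/u = 0.7536
Per-period rate: rΔt = 0.04·0.5 = 0.02, so R = e^0.02 = 1.0202
Risk-neutral probability p = (e^0.02 − 0.7536)/(1.3269 − 0.7536) = 0.2666/0.5733 = 0.4650
Terminal stock prices: S_u = 106.2, S_d = 60.29
Terminal payoffs (S − K): max(13.15, 0) = 13.15, max(-32.71, 0) = 0
Node 0 (S = 80): V_0 = e^(−0.02)·[0.4650·13.1517 + 0.5350·0.0000] = 5.9944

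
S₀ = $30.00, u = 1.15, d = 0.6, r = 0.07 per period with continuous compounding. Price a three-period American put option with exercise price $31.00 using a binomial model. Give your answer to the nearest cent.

$3.40

Risk-neutral probability p = (e^0.07 − 0.6)/(1.15 − 0.6) = 0.4725/0.5500 = 0.8591
Terminal stock prices: S_uuu = 45.63, S_uud = 23.8, S_udd = 12.42, S_ddd = 6.48
Terminal payoffs (K − S): max(-14.63, 0) = 0, max(7.195, 0) = 7.195, max(18.58, 0) = 18.58, max(24.52, 0) = 24.52
Node uu (S = 39.67): continuation = e^(−0.07)·[0.8591·0.0000 + 0.1409·7.1950] = 0.9452; exercise value = 0.0000 ≤ continuation, so V_uu = 0.9452
Node ud (S = 20.7): continuation = e^(−0.07)·[0.8591·7.1950 + 0.1409·18.5800] = 8.2042; exercise value = 10.3000 > continuation, so V_ud = 10.3000 (exercise)
Node dd (S = 10.8): continuation = e^(−0.07)·[0.8591·18.5800 + 0.1409·24.5200] = 18.1042; exercise value = 20.2000 > continuation, so V_dd = 20.2000 (exercise)
Node u (S = 34.5): continuation = e^(−0.07)·[0.8591·0.9452 + 0.1409·10.3000] = 2.1102; exercise value = 0.0000 ≤ continuation, so V_u = 2.1102
Node d (S = 18): continuation = e^(−0.07)·[0.8591·10.3000 + 0.1409·20.2000] = 10.9042; exercise value = 13.0000 > continuation, so V_d = 13.0000 (exercise)
Node 0 (S = 30): continuation = e^(−0.07)·[0.8591·2.1102 + 0.1409·13.0000] = 3.3981; exercise value = 1.0000 ≤ continuation, so V_0 = 3.3981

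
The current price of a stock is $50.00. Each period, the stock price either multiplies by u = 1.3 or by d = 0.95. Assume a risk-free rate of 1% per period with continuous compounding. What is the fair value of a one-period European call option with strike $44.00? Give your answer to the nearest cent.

$6.44

Risk-neutral probability p = (e^0.01 − 0.95)/(1.3 − 0.95) = 0.0601/0.3500 = 0.1716
Terminal stock prices: S_u = 65, S_d = 47.5
Terminal payoffs (S − K): max(21, 0) = 21, max(3.5, 0) = 3.5
Node 0 (S = 50): V_0 = e^(−0.01)·[0.1716·21.0000 + 0.8284·3.5000] = 6.4378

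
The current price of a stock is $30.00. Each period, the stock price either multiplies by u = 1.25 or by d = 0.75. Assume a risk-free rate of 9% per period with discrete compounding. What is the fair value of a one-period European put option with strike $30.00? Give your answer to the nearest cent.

$2.20

Risk-neutral probability p = (1 + 0.09 − 0.75)/(1.25 − 0.75) = 0.3400/0.5000 = 0.6800
Terminal stock prices: S_u = 37.5, S_d = 22.5
Terminal payoffs (K − S): max(-7.5, 0) = 0, max(7.5, 0) = 7.5
Node 0 (S = 30): V_0 = 1/1.09·[0.6800·0.0000 + 0.3200·7.5000] = 2.2018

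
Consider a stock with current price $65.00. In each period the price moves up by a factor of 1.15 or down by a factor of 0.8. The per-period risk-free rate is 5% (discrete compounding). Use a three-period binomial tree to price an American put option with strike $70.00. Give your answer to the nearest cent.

$6.94

Risk-neutral probability p = (1 + 0.05 − 0.8)/(1.15 − 0.8) = 0.2500/0.3500 = 0.7143
Terminal stock prices: S_uuu = 98.86, S_uud = 68.77, S_udd = 47.84, S_ddd = 33.28
Terminal payoffs (K − S): max(-28.86, 0) = 0, max(1.23, 0) = 1.23, max(22.16, 0) = 22.16, max(36.72, 0) = 36.72
Node uu (S = 85.96): continuation = 1/1.05·[0.7143·0.0000 + 0.2857·1.2300] = 0.3347; exercise value = 0.0000 ≤ continuation, so V_uu = 0.3347
Node ud (S = 59.8): continuation = 1/1.05·[0.7143·1.2300 + 0.2857·22.1600] = 6.8667; exercise value = 10.2000 > continuation, so V_ud = 10.2000 (exercise)
Node dd (S = 41.6): continuation = 1/1.05·[0.7143·22.1600 + 0.2857·36.7200] = 25.0667; exercise value = 28.4000 > continuation, so V_dd = 28.4000 (exercise)
Node u (S = 74.75): continuation = 1/1.05·[0.7143·0.3347 + 0.2857·10.2000] = 3.0032; exercise value = 0.0000 ≤ continuation, so V_u = 3.0032
Node d (S = 52): continuation = 1/1.05·[0.7143·10.2000 + 0.2857·28.4000] = 14.6667; exercise value = 18.0000 > continuation, so V_d = 18.0000 (exercise)
Node 0 (S = 65): continuation = 1/1.05·[0.7143·3.0032 + 0.2857·18.0000] = 6.9409; exercise value = 5.0000 ≤ continuation, so V_0 = 6.9409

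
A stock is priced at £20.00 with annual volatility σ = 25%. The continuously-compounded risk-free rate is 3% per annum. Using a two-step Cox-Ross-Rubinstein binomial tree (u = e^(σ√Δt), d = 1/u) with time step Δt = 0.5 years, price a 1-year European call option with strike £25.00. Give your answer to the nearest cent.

£0.84

CRR parameters: u = e^(σ√Δt) = e^(0.25·√0.5) = 1.1934, d = 1/u = 0.8380
Per-period rate: rΔt = 0.03·0.5 = 0.015, so R = e^0.015 = 1.0151
Risk-neutral probability p = (e^0.015 − 0.8380)/(1.1934 − 0.8380) = 0.1771/0.3554 = 0.4984
Terminal stock prices: S_uu = 28.48, S_ud = 20, S_dd = 14.04
Terminal payoffs (S − K): max(3.482, 0) = 3.482, max(-5, 0) = 0, max(-10.96, 0) = 0
Node u (S = 23.87): V_u = e^(−0.015)·[0.4984·3.4824 + 0.5016·0.0000] = 1.7099
Node d (S = 16.76): V_d = e^(−0.015)·[0.4984·0.0000 + 0.5016·0.0000] = 0.0000
Node 0 (S = 20): V_0 = e^(−0.015)·[0.4984·1.7099 + 0.5016·0.0000] = 0.8396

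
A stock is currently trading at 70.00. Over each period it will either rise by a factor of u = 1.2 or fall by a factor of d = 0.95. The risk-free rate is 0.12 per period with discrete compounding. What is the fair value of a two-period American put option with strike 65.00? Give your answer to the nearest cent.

Risk-neutral probability p = (1 + 0.12 − 0.95)/(1.2 − 0.95) = 0.1700/0.2500 = 0.6800
Terminal stock prices: S_uu = 100.8, S_ud = 79.8, S_dd = 63.17
Terminal payoffs (K − S): max(-35.8, 0) = 0, max(-14.8, 0) = 0, max(1.825, 0) = 1.825
Node u (S = 84): continuation = 1/1.12·[0.6800·0.0000 + 0.3200·0.0000] = 0.0000; exercise value = 0.0000 ≤ continuation, so V_u = 0.0000
Node d (S = 66.5): continuation = 1/1.12·[0.6800·0.0000 + 0.3200·1.8250] = 0.5214; exercise value = 0.0000 ≤ continuation, so V_d = 0.5214
Node 0 (S = 70): continuation = 1/1.12·[0.6800·0.0000 + 0.3200·0.5214] = 0.1490; exercise value = 0.0000 ≤ continuation, so V_0 = 0.1490

0.15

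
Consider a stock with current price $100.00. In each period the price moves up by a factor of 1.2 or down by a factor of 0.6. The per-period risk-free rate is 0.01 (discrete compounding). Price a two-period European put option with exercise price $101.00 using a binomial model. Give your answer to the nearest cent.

Risk-neutral probability p = (1 + 0.01 − 0.6)/(1.2 − 0.6) = 0.4100/0.6000 = 0.6833
Terminal stock prices: S_uu = 144, S_ud = 72, S_dd = 36
Terminal payoffs (K − S): max(-43, 0) = 0, max(29, 0) = 29, max(65, 0) = 65
Node u (S = 120): V_u = 1/1.01·[0.6833·0.0000 + 0.3167·29.0000] = 9.0924
Node d (S = 60): V_d = 1/1.01·[0.6833·29.0000 + 0.3167·65.0000] = 40.0000
Node 0 (S = 100): V_0 = 1/1.01·[0.6833·9.0924 + 0.3167·40.0000] = 18.6929

$18.69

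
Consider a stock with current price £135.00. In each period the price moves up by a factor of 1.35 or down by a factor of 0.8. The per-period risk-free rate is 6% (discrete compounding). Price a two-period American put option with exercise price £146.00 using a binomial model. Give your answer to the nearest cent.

£18.95

Risk-neutral probability p = (1 + 0.06 − 0.8)/(1.35 − 0.8) = 0.2600/0.5500 = 0.4727
Terminal stock prices: S_uu = 246, S_ud = 145.8, S_dd = 86.4
Terminal payoffs (K − S): max(-100, 0) = 0, max(0.2, 0) = 0.2, max(59.6, 0) = 59.6
Node u (S = 182.2): continuation = 1/1.06·[0.4727·0.0000 + 0.5273·0.2000] = 0.0995; exercise value = 0.0000 ≤ continuation, so V_u = 0.0995
Node d (S = 108): continuation = 1/1.06·[0.4727·0.2000 + 0.5273·59.6000] = 29.7358; exercise value = 38.0000 > continuation, so V_d = 38.0000 (exercise)
Node 0 (S = 135): continuation = 1/1.06·[0.4727·0.0995 + 0.5273·38.0000] = 18.9466; exercise value = 11.0000 ≤ continuation, so V_0 = 18.9466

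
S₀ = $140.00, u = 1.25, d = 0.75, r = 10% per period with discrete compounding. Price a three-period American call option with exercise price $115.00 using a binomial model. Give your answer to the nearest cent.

Risk-neutral probability p = (1 + 0.1 − 0.75)/(1.25 − 0.75) = 0.3500/0.5000 = 0.7000
Terminal stock prices: S_uuu = 273.4, S_uud = 164.1, S_udd = 98.44, S_ddd = 59.06
Terminal payoffs (S − K): max(158.4, 0) = 158.4, max(49.06, 0) = 49.06, max(-16.56, 0) = 0, max(-55.94, 0) = 0
Node uu (S = 218.8): continuation = 1/1.1·[0.7000·158.4375 + 0.3000·49.0625] = 114.2045; exercise value = 103.7500 ≤ continuation, so V_uu = 114.2045
Node ud (S = 131.2): continuation = 1/1.1·[0.7000·49.0625 + 0.3000·0.0000] = 31.2216; exercise value = 16.2500 ≤ continuation, so V_ud = 31.2216
Node dd (S = 78.75): continuation = 1/1.1·[0.7000·0.0000 + 0.3000·0.0000] = 0.0000; exercise value = 0.0000 ≤ continuation, so V_dd = 0.0000
Node u (S = 175): continuation = 1/1.1·[0.7000·114.2045 + 0.3000·31.2216] = 81.1906; exercise value = 60.0000 ≤ continuation, so V_u = 81.1906
Node d (S = 105): continuation = 1/1.1·[0.7000·31.2216 + 0.3000·0.0000] = 19.8683; exercise value = 0.0000 ≤ continuation, so V_d = 19.8683
Node 0 (S = 140): continuation = 1/1.1·[0.7000·81.1906 + 0.3000·19.8683] = 57.0854; exercise value = 25.0000 ≤ continuation, so V_0 = 57.0854

$57.09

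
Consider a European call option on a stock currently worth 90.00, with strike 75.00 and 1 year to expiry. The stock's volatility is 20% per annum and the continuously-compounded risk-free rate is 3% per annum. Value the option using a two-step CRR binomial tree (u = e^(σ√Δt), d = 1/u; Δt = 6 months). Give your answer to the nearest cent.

CRR parameters: u = e^(σ√Δt) = e^(0.2·√0.5) = 1.1519, d = 1/u = 0.8681
Per-period rate: rΔt = 0.03·0.5 = 0.015, so R = e^0.015 = 1.0151
Risk-neutral probability p = (e^0.015 − 0.8681)/(1.1519 − 0.8681) = 0.1470/0.2838 = 0.5180
Terminal stock prices: S_uu = 119.4, S_ud = 90, S_dd = 67.83
Terminal payoffs (S − K): max(44.42, 0) = 44.42, max(15, 0) = 15, max(-7.173, 0) = 0
Node u (S = 103.7): V_u = e^(−0.015)·[0.5180·44.4207 + 0.4820·15.0000] = 29.7885
Node d (S = 78.13): V_d = e^(−0.015)·[0.5180·15.0000 + 0.4820·0.0000] = 7.6537
Node 0 (S = 90): V_0 = e^(−0.015)·[0.5180·29.7885 + 0.4820·7.6537] = 18.8340

18.83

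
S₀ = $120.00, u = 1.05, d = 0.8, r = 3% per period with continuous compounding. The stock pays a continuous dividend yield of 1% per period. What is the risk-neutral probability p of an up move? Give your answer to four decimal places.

Per-period risk-free factor R = e^0.03 = 1.0305; dividend-adjusted growth = e^(0.03−0.01) = 1.0202.
Risk-neutral probability p = (1.0202 − 0.8)/(1.05 − 0.8) = 0.2202/0.2500 = 0.8808

p = 0.8808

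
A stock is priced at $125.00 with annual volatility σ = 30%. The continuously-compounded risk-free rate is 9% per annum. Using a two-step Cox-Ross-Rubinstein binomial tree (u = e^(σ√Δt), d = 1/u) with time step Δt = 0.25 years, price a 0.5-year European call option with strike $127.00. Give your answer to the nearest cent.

$11.55

CRR parameters: u = e^(σ√Δt) = e^(0.3·√0.25) = 1.1618, d = 1/u = 0.8607
Per-period rate: rΔt = 0.09·0.25 = 0.0225, so R = e^0.0225 = 1.0228
Risk-neutral probability p = (e^0.0225 − 0.8607)/(1.1618 − 0.8607) = 0.1620/0.3011 = 0.5381
Terminal stock prices: S_uu = 168.7, S_ud = 125, S_dd = 92.6
Terminal payoffs (S − K): max(41.73, 0) = 41.73, max(-2, 0) = 0, max(-34.4, 0) = 0
Node u (S = 145.2): V_u = e^(−0.0225)·[0.5381·41.7324 + 0.4619·0.0000] = 21.9580
Node d (S = 107.6): V_d = e^(−0.0225)·[0.5381·0.0000 + 0.4619·0.0000] = 0.0000
Node 0 (S = 125): V_0 = e^(−0.0225)·[0.5381·21.9580 + 0.4619·0.0000] = 11.5535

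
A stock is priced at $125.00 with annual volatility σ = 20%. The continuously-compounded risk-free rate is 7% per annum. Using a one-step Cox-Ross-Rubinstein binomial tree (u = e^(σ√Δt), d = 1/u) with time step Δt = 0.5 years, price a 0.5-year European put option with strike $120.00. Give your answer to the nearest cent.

$4.54

CRR parameters: u = e^(σ√Δt) = e^(0.2·√0.5) = 1.1519, d = 1/u = 0.8681
Per-period rate: rΔt = 0.07·0.5 = 0.035, so R = e^0.035 = 1.0356
Risk-neutral probability p = (e^0.035 − 0.8681)/(1.1519 − 0.8681) = 0.1675/0.2838 = 0.5902
Terminal stock prices: S_u = 144, S_d = 108.5
Terminal payoffs (K − S): max(-23.99, 0) = 0, max(11.48, 0) = 11.48
Node 0 (S = 125): V_0 = e^(−0.035)·[0.5902·0.0000 + 0.4098·11.4846] = 4.5443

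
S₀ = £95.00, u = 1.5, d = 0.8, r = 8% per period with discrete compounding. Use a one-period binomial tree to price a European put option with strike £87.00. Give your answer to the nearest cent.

Risk-neutral probability p = (1 + 0.08 − 0.8)/(1.5 − 0.8) = 0.2800/0.7000 = 0.4000
Terminal stock prices: S_u = 142.5, S_d = 76
Terminal payoffs (K − S): max(-55.5, 0) = 0, max(11, 0) = 11
Node 0 (S = 95): V_0 = 1/1.08·[0.4000·0.0000 + 0.6000·11.0000] = 6.1111

£6.11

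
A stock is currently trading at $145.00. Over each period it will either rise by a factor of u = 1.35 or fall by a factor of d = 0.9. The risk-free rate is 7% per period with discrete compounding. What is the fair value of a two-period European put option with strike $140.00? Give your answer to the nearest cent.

Risk-neutral probability p = (1 + 0.07 − 0.9)/(1.35 − 0.9) = 0.1700/0.4500 = 0.3778
Terminal stock prices: S_uu = 264.3, S_ud = 176.2, S_dd = 117.5
Terminal payoffs (K − S): max(-124.3, 0) = 0, max(-36.18, 0) = 0, max(22.55, 0) = 22.55
Node u (S = 195.8): V_u = 1/1.07·[0.3778·0.0000 + 0.6222·0.0000] = 0.0000
Node d (S = 130.5): V_d = 1/1.07·[0.3778·0.0000 + 0.6222·22.5500] = 13.1132
Node 0 (S = 145): V_0 = 1/1.07·[0.3778·0.0000 + 0.6222·13.1132] = 7.6255

$7.63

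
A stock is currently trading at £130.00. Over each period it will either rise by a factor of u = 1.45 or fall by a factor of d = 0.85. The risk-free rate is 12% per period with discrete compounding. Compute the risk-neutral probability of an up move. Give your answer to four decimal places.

Risk-neutral probability p = (1 + 0.12 − 0.85)/(1.45 − 0.85) = 0.2700/0.6000 = 0.4500

p = 0.4500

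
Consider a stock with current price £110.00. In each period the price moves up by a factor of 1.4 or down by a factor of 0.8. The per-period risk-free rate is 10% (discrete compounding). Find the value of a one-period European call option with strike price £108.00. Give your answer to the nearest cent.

Risk-neutral probability p = (1 + 0.1 − 0.8)/(1.4 − 0.8) = 0.3000/0.6000 = 0.5000
Terminal stock prices: S_u = 154, S_d = 88
Terminal payoffs (S − K): max(46, 0) = 46, max(-20, 0) = 0
Node 0 (S = 110): V_0 = 1/1.1·[0.5000·46.0000 + 0.5000·0.0000] = 20.9091

£20.91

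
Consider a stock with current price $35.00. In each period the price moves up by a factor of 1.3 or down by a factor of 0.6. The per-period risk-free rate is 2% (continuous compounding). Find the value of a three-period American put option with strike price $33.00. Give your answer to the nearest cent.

$6.20

Risk-neutral probability p = (e^0.02 − 0.6)/(1.3 − 0.6) = 0.4202/0.7000 = 0.6003
Terminal stock prices: S_uuu = 76.89, S_uud = 35.49, S_udd = 16.38, S_ddd = 7.56
Terminal payoffs (K − S): max(-43.89, 0) = 0, max(-2.49, 0) = 0, max(16.62, 0) = 16.62, max(25.44, 0) = 25.44
Node uu (S = 59.15): continuation = e^(−0.02)·[0.6003·0.0000 + 0.3997·0.0000] = 0.0000; exercise value = 0.0000 ≤ continuation, so V_uu = 0.0000
Node ud (S = 27.3): continuation = e^(−0.02)·[0.6003·0.0000 + 0.3997·16.6200] = 6.5117; exercise value = 5.7000 ≤ continuation, so V_ud = 6.5117
Node dd (S = 12.6): continuation = e^(−0.02)·[0.6003·16.6200 + 0.3997·25.4400] = 19.7466; exercise value = 20.4000 > continuation, so V_dd = 20.4000 (exercise)
Node u (S = 45.5): continuation = e^(−0.02)·[0.6003·0.0000 + 0.3997·6.5117] = 2.5513; exercise value = 0.0000 ≤ continuation, so V_u = 2.5513
Node d (S = 21): continuation = e^(−0.02)·[0.6003·6.5117 + 0.3997·20.4000] = 11.8241; exercise value = 12.0000 > continuation, so V_d = 12.0000 (exercise)
Node 0 (S = 35): continuation = e^(−0.02)·[0.6003·2.5513 + 0.3997·12.0000] = 6.2027; exercise value = 0.0000 ≤ continuation, so V_0 = 6.2027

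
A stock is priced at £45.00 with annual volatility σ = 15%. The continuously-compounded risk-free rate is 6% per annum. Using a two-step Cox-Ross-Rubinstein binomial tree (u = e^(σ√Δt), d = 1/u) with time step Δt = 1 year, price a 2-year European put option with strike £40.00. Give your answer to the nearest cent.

£0.65

CRR parameters: u = e^(σ√Δt) = e^(0.15·√1) = 1.1618, d = 1/u = 0.8607
Per-period rate: rΔt = 0.06·1 = 0.06, so R = e^0.06 = 1.0618
Risk-neutral probability p = (e^0.06 − 0.8607)/(1.1618 − 0.8607) = 0.2011/0.3011 = 0.6679
Terminal stock prices: S_uu = 60.74, S_ud = 45, S_dd = 33.34
Terminal payoffs (K − S): max(-20.74, 0) = 0, max(-5, 0) = 0, max(6.663, 0) = 6.663
Node u (S = 52.28): V_u = e^(−0.06)·[0.6679·0.0000 + 0.3321·0.0000] = 0.0000
Node d (S = 38.73): V_d = e^(−0.06)·[0.6679·0.0000 + 0.3321·6.6632] = 2.0838
Node 0 (S = 45): V_0 = e^(−0.06)·[0.6679·0.0000 + 0.3321·2.0838] = 0.6517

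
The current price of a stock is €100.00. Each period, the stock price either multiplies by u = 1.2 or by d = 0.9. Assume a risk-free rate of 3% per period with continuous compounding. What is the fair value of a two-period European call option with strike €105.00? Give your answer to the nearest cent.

Risk-neutral probability p = (e^0.03 − 0.9)/(1.2 − 0.9) = 0.1305/0.3000 = 0.4348
Terminal stock prices: S_uu = 144, S_ud = 108, S_dd = 81
Terminal payoffs (S − K): max(39, 0) = 39, max(3, 0) = 3, max(-24, 0) = 0
Node u (S = 120): V_u = e^(−0.03)·[0.4348·39.0000 + 0.5652·3.0000] = 18.1032
Node d (S = 90): V_d = e^(−0.03)·[0.4348·3.0000 + 0.5652·0.0000] = 1.2660
Node 0 (S = 100): V_0 = e^(−0.03)·[0.4348·18.1032 + 0.5652·1.2660] = 8.3338

€8.33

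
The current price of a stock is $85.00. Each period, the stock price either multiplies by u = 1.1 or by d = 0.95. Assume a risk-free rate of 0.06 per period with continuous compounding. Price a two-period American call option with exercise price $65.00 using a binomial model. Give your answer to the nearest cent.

$27.35

Risk-neutral probability p = (e^0.06 − 0.95)/(1.1 − 0.95) = 0.1118/0.1500 = 0.7456
Terminal stock prices: S_uu = 102.9, S_ud = 88.83, S_dd = 76.71
Terminal payoffs (S − K): max(37.85, 0) = 37.85, max(23.83, 0) = 23.83, max(11.71, 0) = 11.71
Node u (S = 93.5): continuation = e^(−0.06)·[0.7456·37.8500 + 0.2544·23.8250] = 32.2853; exercise value = 28.5000 ≤ continuation, so V_u = 32.2853
Node d (S = 80.75): continuation = e^(−0.06)·[0.7456·23.8250 + 0.2544·11.7125] = 19.5353; exercise value = 15.7500 ≤ continuation, so V_d = 19.5353
Node 0 (S = 85): continuation = e^(−0.06)·[0.7456·32.2853 + 0.2544·19.5353] = 27.3502; exercise value = 20.0000 ≤ continuation, so V_0 = 27.3502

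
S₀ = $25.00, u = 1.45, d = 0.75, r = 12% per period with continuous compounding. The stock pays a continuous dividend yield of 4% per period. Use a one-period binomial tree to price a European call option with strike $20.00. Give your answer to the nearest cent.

Per-period risk-free factor R = e^0.12 = 1.1275; dividend-adjusted growth = e^(0.12−0.04) = 1.0833.
Risk-neutral probability p = (1.0833 − 0.75)/(1.45 − 0.75) = 0.3333/0.7000 = 0.4761
Terminal stock prices: S_u = 36.25, S_d = 18.75
Terminal payoffs (S − K): max(16.25, 0) = 16.25, max(-1.25, 0) = 0
Node 0 (S = 25): V_0 = e^(−0.12)·[0.4761·16.2500 + 0.5239·0.0000] = 6.8621

$6.86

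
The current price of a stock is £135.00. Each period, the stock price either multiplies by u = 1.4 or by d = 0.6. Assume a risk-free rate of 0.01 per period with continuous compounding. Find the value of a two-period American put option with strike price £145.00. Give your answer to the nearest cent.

Risk-neutral probability p = (e^0.01 − 0.6)/(1.4 − 0.6) = 0.4101/0.8000 = 0.5126
Terminal stock prices: S_uu = 264.6, S_ud = 113.4, S_dd = 48.6
Terminal payoffs (K − S): max(-119.6, 0) = 0, max(31.6, 0) = 31.6, max(96.4, 0) = 96.4
Node u (S = 189): continuation = e^(−0.01)·[0.5126·0.0000 + 0.4874·31.6000] = 15.2498; exercise value = 0.0000 ≤ continuation, so V_u = 15.2498
Node d (S = 81): continuation = e^(−0.01)·[0.5126·31.6000 + 0.4874·96.4000] = 62.5572; exercise value = 64.0000 > continuation, so V_d = 64.0000 (exercise)
Node 0 (S = 135): continuation = e^(−0.01)·[0.5126·15.2498 + 0.4874·64.0000] = 38.6243; exercise value = 10.0000 ≤ continuation, so V_0 = 38.6243

£38.62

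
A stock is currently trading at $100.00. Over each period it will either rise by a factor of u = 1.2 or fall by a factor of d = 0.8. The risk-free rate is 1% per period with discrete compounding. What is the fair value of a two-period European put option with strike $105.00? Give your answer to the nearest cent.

$13.47

Risk-neutral probability p = (1 + 0.01 − 0.8)/(1.2 − 0.8) = 0.2100/0.4000 = 0.5250
Terminal stock prices: S_uu = 144, S_ud = 96, S_dd = 64
Terminal payoffs (K − S): max(-39, 0) = 0, max(9, 0) = 9, max(41, 0) = 41
Node u (S = 120): V_u = 1/1.01·[0.5250·0.0000 + 0.4750·9.0000] = 4.2327
Node d (S = 80): V_d = 1/1.01·[0.5250·9.0000 + 0.4750·41.0000] = 23.9604
Node 0 (S = 100): V_0 = 1/1.01·[0.5250·4.2327 + 0.4750·23.9604] = 13.4687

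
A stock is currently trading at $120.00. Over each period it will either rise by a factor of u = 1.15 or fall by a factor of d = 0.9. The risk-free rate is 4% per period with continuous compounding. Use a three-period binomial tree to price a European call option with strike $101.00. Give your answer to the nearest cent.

$31.42

Risk-neutral probability p = (e^0.04 − 0.9)/(1.15 − 0.9) = 0.1408/0.2500 = 0.5632
Terminal stock prices: S_uuu = 182.5, S_uud = 142.8, S_udd = 111.8, S_ddd = 87.48
Terminal payoffs (S − K): max(81.5, 0) = 81.5, max(41.83, 0) = 41.83, max(10.78, 0) = 10.78, max(-13.52, 0) = 0
Node uu (S = 158.7): V_uu = e^(−0.04)·[0.5632·81.5050 + 0.4368·41.8300] = 61.6603
Node ud (S = 124.2): V_ud = e^(−0.04)·[0.5632·41.8300 + 0.4368·10.7800] = 27.1603
Node dd (S = 97.2): V_dd = e^(−0.04)·[0.5632·10.7800 + 0.4368·0.0000] = 5.8337
Node u (S = 138): V_u = e^(−0.04)·[0.5632·61.6603 + 0.4368·27.1603] = 44.7652
Node d (S = 108): V_d = e^(−0.04)·[0.5632·27.1603 + 0.4368·5.8337] = 17.1460
Node 0 (S = 120): V_0 = e^(−0.04)·[0.5632·44.7652 + 0.4368·17.1460] = 31.4201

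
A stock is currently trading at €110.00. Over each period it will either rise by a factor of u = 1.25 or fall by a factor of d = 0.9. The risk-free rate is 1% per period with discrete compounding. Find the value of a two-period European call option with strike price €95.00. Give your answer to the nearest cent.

Risk-neutral probability p = (1 + 0.01 − 0.9)/(1.25 − 0.9) = 0.1100/0.3500 = 0.3143
Terminal stock prices: S_uu = 171.9, S_ud = 123.8, S_dd = 89.1
Terminal payoffs (S − K): max(76.88, 0) = 76.88, max(28.75, 0) = 28.75, max(-5.9, 0) = 0
Node u (S = 137.5): V_u = 1/1.01·[0.3143·76.8750 + 0.6857·28.7500] = 43.4406
Node d (S = 99): V_d = 1/1.01·[0.3143·28.7500 + 0.6857·0.0000] = 8.9463
Node 0 (S = 110): V_0 = 1/1.01·[0.3143·43.4406 + 0.6857·8.9463] = 19.5914

€19.59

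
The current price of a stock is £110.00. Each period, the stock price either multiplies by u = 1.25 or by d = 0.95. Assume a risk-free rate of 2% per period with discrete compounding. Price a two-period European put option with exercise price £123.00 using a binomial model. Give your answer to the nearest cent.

£13.40

Risk-neutral probability p = (1 + 0.02 − 0.95)/(1.25 − 0.95) = 0.0700/0.3000 = 0.2333
Terminal stock prices: S_uu = 171.9, S_ud = 130.6, S_dd = 99.27
Terminal payoffs (K − S): max(-48.88, 0) = 0, max(-7.625, 0) = 0, max(23.73, 0) = 23.73
Node u (S = 137.5): V_u = 1/1.02·[0.2333·0.0000 + 0.7667·0.0000] = 0.0000
Node d (S = 104.5): V_d = 1/1.02·[0.2333·0.0000 + 0.7667·23.7250] = 17.8325
Node 0 (S = 110): V_0 = 1/1.02·[0.2333·0.0000 + 0.7667·17.8325] = 13.4035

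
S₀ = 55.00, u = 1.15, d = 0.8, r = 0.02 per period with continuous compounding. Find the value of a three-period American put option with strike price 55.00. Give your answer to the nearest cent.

Risk-neutral probability p = (e^0.02 − 0.8)/(1.15 − 0.8) = 0.2202/0.3500 = 0.6291
Terminal stock prices: S_uuu = 83.65, S_uud = 58.19, S_udd = 40.48, S_ddd = 28.16
Terminal payoffs (K − S): max(-28.65, 0) = 0, max(-3.19, 0) = 0, max(14.52, 0) = 14.52, max(26.84, 0) = 26.84
Node uu (S = 72.74): continuation = e^(−0.02)·[0.6291·0.0000 + 0.3709·0.0000] = 0.0000; exercise value = 0.0000 ≤ continuation, so V_uu = 0.0000
Node ud (S = 50.6): continuation = e^(−0.02)·[0.6291·0.0000 + 0.3709·14.5200] = 5.2782; exercise value = 4.4000 ≤ continuation, so V_ud = 5.2782
Node dd (S = 35.2): continuation = e^(−0.02)·[0.6291·14.5200 + 0.3709·26.8400] = 18.7109; exercise value = 19.8000 > continuation, so V_dd = 19.8000 (exercise)
Node u (S = 63.25): continuation = e^(−0.02)·[0.6291·0.0000 + 0.3709·5.2782] = 1.9187; exercise value = 0.0000 ≤ continuation, so V_u = 1.9187
Node d (S = 44): continuation = e^(−0.02)·[0.6291·5.2782 + 0.3709·19.8000] = 10.4525; exercise value = 11.0000 > continuation, so V_d = 11.0000 (exercise)
Node 0 (S = 55): continuation = e^(−0.02)·[0.6291·1.9187 + 0.3709·11.0000] = 5.1818; exercise value = 0.0000 ≤ continuation, so V_0 = 5.1818

5.18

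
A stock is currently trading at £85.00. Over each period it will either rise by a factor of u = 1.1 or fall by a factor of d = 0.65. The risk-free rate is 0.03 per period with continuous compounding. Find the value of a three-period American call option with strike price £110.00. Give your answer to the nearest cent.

£1.73

Risk-neutral probability p = (e^0.03 − 0.65)/(1.1 − 0.65) = 0.3805/0.4500 = 0.8455
Terminal stock prices: S_uuu = 113.1, S_uud = 66.85, S_udd = 39.5, S_ddd = 23.34
Terminal payoffs (S − K): max(3.135, 0) = 3.135, max(-43.15, 0) = 0, max(-70.5, 0) = 0, max(-86.66, 0) = 0
Node uu (S = 102.9): continuation = e^(−0.03)·[0.8455·3.1350 + 0.1545·0.0000] = 2.5722; exercise value = 0.0000 ≤ continuation, so V_uu = 2.5722
Node ud (S = 60.78): continuation = e^(−0.03)·[0.8455·0.0000 + 0.1545·0.0000] = 0.0000; exercise value = 0.0000 ≤ continuation, so V_ud = 0.0000
Node dd (S = 35.91): continuation = e^(−0.03)·[0.8455·0.0000 + 0.1545·0.0000] = 0.0000; exercise value = 0.0000 ≤ continuation, so V_dd = 0.0000
Node u (S = 93.5): continuation = e^(−0.03)·[0.8455·2.5722 + 0.1545·0.0000] = 2.1104; exercise value = 0.0000 ≤ continuation, so V_u = 2.1104
Node d (S = 55.25): continuation = e^(−0.03)·[0.8455·0.0000 + 0.1545·0.0000] = 0.0000; exercise value = 0.0000 ≤ continuation, so V_d = 0.0000
Node 0 (S = 85): continuation = e^(−0.03)·[0.8455·2.1104 + 0.1545·0.0000] = 1.7315; exercise value = 0.0000 ≤ continuation, so V_0 = 1.7315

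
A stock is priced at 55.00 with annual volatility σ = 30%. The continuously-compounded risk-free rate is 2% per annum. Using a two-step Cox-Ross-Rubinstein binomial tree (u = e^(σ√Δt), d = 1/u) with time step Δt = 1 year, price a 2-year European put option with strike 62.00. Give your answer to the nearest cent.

CRR parameters: u = e^(σ√Δt) = e^(0.3·√1) = 1.3499, d = 1/u = 0.7408
Per-period rate: rΔt = 0.02·1 = 0.02, so R = e^0.02 = 1.0202
Risk-neutral probability p = (e^0.02 − 0.7408)/(1.3499 − 0.7408) = 0.2794/0.6090 = 0.4587
Terminal stock prices: S_uu = 100.2, S_ud = 55, S_dd = 30.18
Terminal payoffs (K − S): max(-38.22, 0) = 0, max(7, 0) = 7, max(31.82, 0) = 31.82
Node u (S = 74.24): V_u = e^(−0.02)·[0.4587·0.0000 + 0.5413·7.0000] = 3.7139
Node d (S = 40.75): V_d = e^(−0.02)·[0.4587·7.0000 + 0.5413·31.8154] = 20.0273
Node 0 (S = 55): V_0 = e^(−0.02)·[0.4587·3.7139 + 0.5413·20.0273] = 12.2955

12.30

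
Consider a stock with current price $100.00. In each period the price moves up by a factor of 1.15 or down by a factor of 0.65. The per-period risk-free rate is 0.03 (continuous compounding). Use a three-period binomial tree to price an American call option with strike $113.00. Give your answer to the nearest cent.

Risk-neutral probability p = (e^0.03 − 0.65)/(1.15 − 0.65) = 0.3805/0.5000 = 0.7609
Terminal stock prices: S_uuu = 152.1, S_uud = 85.96, S_udd = 48.59, S_ddd = 27.46
Terminal payoffs (S − K): max(39.09, 0) = 39.09, max(-27.04, 0) = 0, max(-64.41, 0) = 0, max(-85.54, 0) = 0
Node uu (S = 132.2): continuation = e^(−0.03)·[0.7609·39.0875 + 0.2391·0.0000] = 28.8630; exercise value = 19.2500 ≤ continuation, so V_uu = 28.8630
Node ud (S = 74.75): continuation = e^(−0.03)·[0.7609·0.0000 + 0.2391·0.0000] = 0.0000; exercise value = 0.0000 ≤ continuation, so V_ud = 0.0000
Node dd (S = 42.25): continuation = e^(−0.03)·[0.7609·0.0000 + 0.2391·0.0000] = 0.0000; exercise value = 0.0000 ≤ continuation, so V_dd = 0.0000
Node u (S = 115): continuation = e^(−0.03)·[0.7609·28.8630 + 0.2391·0.0000] = 21.3131; exercise value = 2.0000 ≤ continuation, so V_u = 21.3131
Node d (S = 65): continuation = e^(−0.03)·[0.7609·0.0000 + 0.2391·0.0000] = 0.0000; exercise value = 0.0000 ≤ continuation, so V_d = 0.0000
Node 0 (S = 100): continuation = e^(−0.03)·[0.7609·21.3131 + 0.2391·0.0000] = 15.7380; exercise value = 0.0000 ≤ continuation, so V_0 = 15.7380

$15.74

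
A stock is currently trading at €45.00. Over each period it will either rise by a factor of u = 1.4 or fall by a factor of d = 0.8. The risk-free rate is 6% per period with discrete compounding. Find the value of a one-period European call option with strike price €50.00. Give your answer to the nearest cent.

€5.31

Risk-neutral probability p = (1 + 0.06 − 0.8)/(1.4 − 0.8) = 0.2600/0.6000 = 0.4333
Terminal stock prices: S_u = 63, S_d = 36
Terminal payoffs (S − K): max(13, 0) = 13, max(-14, 0) = 0
Node 0 (S = 45): V_0 = 1/1.06·[0.4333·13.0000 + 0.5667·0.0000] = 5.3145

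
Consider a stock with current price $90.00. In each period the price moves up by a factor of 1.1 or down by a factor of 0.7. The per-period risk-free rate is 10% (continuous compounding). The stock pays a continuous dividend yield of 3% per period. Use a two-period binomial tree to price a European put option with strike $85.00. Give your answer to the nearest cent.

$1.80

Per-period risk-free factor R = e^0.1 = 1.1052; dividend-adjusted growth = e^(0.1−0.03) = 1.0725.
Risk-neutral probability p = (1.0725 − 0.7)/(1.1 − 0.7) = 0.3725/0.4000 = 0.9313
Terminal stock prices: S_uu = 108.9, S_ud = 69.3, S_dd = 44.1
Terminal payoffs (K − S): max(-23.9, 0) = 0, max(15.7, 0) = 15.7, max(40.9, 0) = 40.9
Node u (S = 99): V_u = e^(−0.1)·[0.9313·0.0000 + 0.0687·15.7000] = 0.9764
Node d (S = 63): V_d = e^(−0.1)·[0.9313·15.7000 + 0.0687·40.9000] = 15.7731
Node 0 (S = 90): V_0 = e^(−0.1)·[0.9313·0.9764 + 0.0687·15.7731] = 1.8037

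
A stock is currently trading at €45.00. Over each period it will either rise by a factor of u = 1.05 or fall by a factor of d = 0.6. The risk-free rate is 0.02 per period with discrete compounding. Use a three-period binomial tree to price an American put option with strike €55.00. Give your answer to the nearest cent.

€10.00

Risk-neutral probability p = (1 + 0.02 − 0.6)/(1.05 − 0.6) = 0.4200/0.4500 = 0.9333
Terminal stock prices: S_uuu = 52.09, S_uud = 29.77, S_udd = 17.01, S_ddd = 9.72
Terminal payoffs (K − S): max(2.907, 0) = 2.907, max(25.23, 0) = 25.23, max(37.99, 0) = 37.99, max(45.28, 0) = 45.28
Node uu (S = 49.61): continuation = 1/1.02·[0.9333·2.9069 + 0.0667·25.2325] = 4.3091; exercise value = 5.3875 > continuation, so V_uu = 5.3875 (exercise)
Node ud (S = 28.35): continuation = 1/1.02·[0.9333·25.2325 + 0.0667·37.9900] = 25.5716; exercise value = 26.6500 > continuation, so V_ud = 26.6500 (exercise)
Node dd (S = 16.2): continuation = 1/1.02·[0.9333·37.9900 + 0.0667·45.2800] = 37.7216; exercise value = 38.8000 > continuation, so V_dd = 38.8000 (exercise)
Node u (S = 47.25): continuation = 1/1.02·[0.9333·5.3875 + 0.0667·26.6500] = 6.6716; exercise value = 7.7500 > continuation, so V_u = 7.7500 (exercise)
Node d (S = 27): continuation = 1/1.02·[0.9333·26.6500 + 0.0667·38.8000] = 26.9216; exercise value = 28.0000 > continuation, so V_d = 28.0000 (exercise)
Node 0 (S = 45): continuation = 1/1.02·[0.9333·7.7500 + 0.0667·28.0000] = 8.9216; exercise value = 10.0000 > continuation, so V_0 = 10.0000 (exercise)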